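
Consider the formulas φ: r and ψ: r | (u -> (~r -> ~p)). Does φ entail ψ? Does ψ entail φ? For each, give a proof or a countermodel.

Converse. This fails. Under p = F, r = F, u = F, the left side is false but the right side is true.

Forward direction. Assume the antecedent. If p is true, the antecedent forces (p = T, r = T, u = F) or (p = T, r = T, u = T), and r | (u -> (~r -> ~p)) holds there. If p is false, r | (u -> (~r -> ~p)) reduces to true regardless of the other variables. Either way r | (u -> (~r -> ~p)) holds.

Only the forward direction holds.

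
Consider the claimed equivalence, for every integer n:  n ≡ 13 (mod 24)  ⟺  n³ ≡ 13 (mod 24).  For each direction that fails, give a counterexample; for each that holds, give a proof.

Both directions hold; the statement is true.

(⟸) Suppose n³ ≡ 13 (mod 24). The only residue r in {0, …, 23} with r³ ≡ 13 (mod 24) is r = 13, so n ≡ 13 (mod 24).

(⟹) Suppose n ≡ 13 (mod 24). Write n = 24j + 13. Then (24j + 13)³ = 13824j³ + 22464j² + 12168j + 2197 = 24(576j³ + 936j² + 507j + 91) + 13, so n³ ≡ 13 (mod 24).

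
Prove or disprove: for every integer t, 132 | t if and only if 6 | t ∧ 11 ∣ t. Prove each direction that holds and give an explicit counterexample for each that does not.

(⇒) holds; (⇐) fails.

(⟹) If 132 ∣ t, write t = 132q. Since 132 = 22·6, t = 6·(22q), so 6 ∣ t; and since 132 = 12·11, t = 11·(12q), so 11 ∣ t.

(⟸) This fails: take t = 66. Both 6 ∣ 66 and 11 ∣ 66, yet 66 is not a multiple of 132 (since 66 = 0·132 + 66), so 132 ∤ 66.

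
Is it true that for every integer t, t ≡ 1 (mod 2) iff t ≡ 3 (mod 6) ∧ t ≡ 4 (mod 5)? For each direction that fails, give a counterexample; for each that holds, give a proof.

Forward direction. This fails: t = 1 gives 1 ≡ 1 (mod 2) but 1 ≡ 1 (mod 6), so the conjunction on the right does not hold.

Converse. If t ≡ 3 (mod 6) and t ≡ 4 (mod 5), then by the Chinese remainder theorem t ≡ 9 (mod 30). Since 9 ≡ 1 (mod 2) and 2 ∣ 30, we get t ≡ 1 (mod 2).

Not equivalent: only (⇐) holds.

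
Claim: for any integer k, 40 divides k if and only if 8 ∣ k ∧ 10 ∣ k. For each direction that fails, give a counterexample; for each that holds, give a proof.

Both implications hold.

(⟹) If 40 ∣ k, write k = 40q. Since 40 = 5·8, k = 8·(5q), so 8 ∣ k; and since 40 = 4·10, k = 10·(4q), so 10 ∣ k.

(⟸) Suppose 8 ∣ k and 10 ∣ k. Any common multiple of 8 and 10 is a multiple of their lcm; here lcm(8, 10) = 8·10/gcd(8, 10) = 80/2 = 40, so 40 ∣ k.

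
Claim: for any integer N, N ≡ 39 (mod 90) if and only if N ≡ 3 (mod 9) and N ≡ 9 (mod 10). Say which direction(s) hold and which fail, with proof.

Equivalent; both directions hold.

[⇐] If N ≡ 3 (mod 9) and N ≡ 9 (mod 10), then by the Chinese remainder theorem N ≡ 39 (mod 90). This is exactly N ≡ 39 (mod 90).

[⇒] Suppose N ≡ 39 (mod 90); write N = 90j + 39. Since 9 ∣ 90, reducing mod 9 gives N ≡ 39 ≡ 3 (mod 9); since 10 ∣ 90, reducing mod 10 gives N ≡ 39 ≡ 9 (mod 10).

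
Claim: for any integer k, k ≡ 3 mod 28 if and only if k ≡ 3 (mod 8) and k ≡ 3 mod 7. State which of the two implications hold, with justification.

(→) This fails: k = 31 gives 31 ≡ 3 (mod 28) but 31 ≡ 7 (mod 8), so the conjunction on the right does not hold.

(←) Conversely, if k ≡ 3 (mod 8) and k ≡ 3 (mod 7), then by the Chinese remainder theorem k ≡ 3 (mod 56). Since 3 ≡ 3 (mod 28) and 28 ∣ 56, we get k ≡ 3 (mod 28).

Not equivalent: only (⇐) holds.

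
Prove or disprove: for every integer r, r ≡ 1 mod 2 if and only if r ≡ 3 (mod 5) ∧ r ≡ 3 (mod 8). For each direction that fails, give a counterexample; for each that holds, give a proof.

[⇒] This fails: r = 1 gives 1 ≡ 1 (mod 2) but 1 ≡ 1 (mod 5), so the conjunction on the right does not hold.

[⇐] Conversely, if r ≡ 3 (mod 5) and r ≡ 3 (mod 8), then by the Chinese remainder theorem r ≡ 3 (mod 40). Since 3 ≡ 1 (mod 2) and 2 ∣ 40, we get r ≡ 1 (mod 2).

Not equivalent: only (⇐) holds.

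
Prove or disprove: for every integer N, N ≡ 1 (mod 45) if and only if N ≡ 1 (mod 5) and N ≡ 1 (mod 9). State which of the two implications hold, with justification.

The biconditional holds.

(←) If N ≡ 1 (mod 5) and N ≡ 1 (mod 9), then by the Chinese remainder theorem N ≡ 1 (mod 45). This is exactly N ≡ 1 (mod 45).

(→) Suppose N ≡ 1 (mod 45); write N = 45j + 1. Since 5 ∣ 45, reducing mod 5 gives N ≡ 1 (mod 5); since 9 ∣ 45, reducing mod 9 gives N ≡ 1 (mod 9).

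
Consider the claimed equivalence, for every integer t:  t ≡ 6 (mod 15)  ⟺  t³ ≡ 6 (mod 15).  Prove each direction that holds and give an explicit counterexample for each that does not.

Both implications hold.

(→) Suppose t ≡ 6 (mod 15). Write t = 15j + 6. Then (15j + 6)³ = 3375j³ + 4050j² + 1620j + 216 = 15(225j³ + 270j² + 108j + 14) + 6, so t³ ≡ 6 (mod 15).

(←) Conversely, suppose t³ ≡ 6 (mod 15). The only residue r in {0, …, 14} with r³ ≡ 6 (mod 15) is r = 6, so t ≡ 6 (mod 15).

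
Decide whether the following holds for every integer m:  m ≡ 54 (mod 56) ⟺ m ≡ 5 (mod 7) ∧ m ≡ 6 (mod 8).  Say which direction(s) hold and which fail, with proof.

The biconditional holds.

(⇐) If m ≡ 5 (mod 7) and m ≡ 6 (mod 8), then by the Chinese remainder theorem m ≡ 54 (mod 56). This is exactly m ≡ 54 (mod 56).

(⇒) Suppose m ≡ 54 (mod 56); write m = 56j + 54. Since 7 ∣ 56, reducing mod 7 gives m ≡ 54 ≡ 5 (mod 7); since 8 ∣ 56, reducing mod 8 gives m ≡ 54 ≡ 6 (mod 8).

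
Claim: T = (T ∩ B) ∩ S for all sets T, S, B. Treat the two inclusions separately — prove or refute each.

(⟹) This inclusion fails. Take T = {1}, S = ∅, B = ∅; then 1 ∈ T but 1 ∉ (T ∩ B) ∩ S.

(⟸) Let x ∈ (T ∩ B) ∩ S. Then x ∈ T ∩ S ∩ B, from which x ∈ T.

Only the reverse inclusion holds.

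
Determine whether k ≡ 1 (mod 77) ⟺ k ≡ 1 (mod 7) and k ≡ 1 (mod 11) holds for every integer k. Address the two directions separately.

(⟸) If k ≡ 1 (mod 7) and k ≡ 1 (mod 11), then by the Chinese remainder theorem k ≡ 1 (mod 77). This is exactly k ≡ 1 (mod 77).

(⟹) Suppose k ≡ 1 (mod 77); write k = 77j + 1. Since 7 ∣ 77, reducing mod 7 gives k ≡ 1 (mod 7); since 11 ∣ 77, reducing mod 11 gives k ≡ 1 (mod 11).

Both directions hold; the statement is true.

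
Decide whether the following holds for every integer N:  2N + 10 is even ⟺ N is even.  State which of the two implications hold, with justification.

The forward direction fails; the converse holds.

(→) This fails: take N = 7. Then 2N + 10 = 24, which is even, yet N = 7 is odd, not even.

(←) Suppose N is even. Since 2 is even, 2N is even for every N, so 2N + 10 has the same parity as 10, which is even. Hence 2N + 10 is even.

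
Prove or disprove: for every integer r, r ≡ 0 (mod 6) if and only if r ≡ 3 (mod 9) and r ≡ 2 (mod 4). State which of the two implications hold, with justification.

Only the converse holds.

(⇒) This fails: r = 0 gives 0 ≡ 0 (mod 6) but 0 ≡ 0 (mod 9), so the conjunction on the right does not hold.

(⇐) Conversely, if r ≡ 3 (mod 9) and r ≡ 2 (mod 4), then by the Chinese remainder theorem r ≡ 30 (mod 36). Since 30 ≡ 0 (mod 6) and 6 ∣ 36, we get r ≡ 0 (mod 6).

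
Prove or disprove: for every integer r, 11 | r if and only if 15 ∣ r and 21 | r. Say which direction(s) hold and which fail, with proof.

Neither direction holds.

(⇒) This fails: take r = 11. Certainly 11 ∣ 11, but 15 ∤ 11.

(⇐) This fails: take r = 105. Both 15 ∣ 105 and 21 ∣ 105, yet 105 is not a multiple of 11 (since 105 = 9·11 + 6), so 11 ∤ 105.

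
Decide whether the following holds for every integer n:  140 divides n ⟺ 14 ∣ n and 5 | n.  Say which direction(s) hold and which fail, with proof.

(⇒) If 140 ∣ n, write n = 140q. Since 140 = 10·14, n = 14·(10q), so 14 ∣ n; and since 140 = 28·5, n = 5·(28q), so 5 ∣ n.

(⇐) This fails: take n = 70. Both 14 ∣ 70 and 5 ∣ 70, yet 70 is not a multiple of 140 (since 70 = 0·140 + 70), so 140 ∤ 70.

(⇒) holds; (⇐) fails.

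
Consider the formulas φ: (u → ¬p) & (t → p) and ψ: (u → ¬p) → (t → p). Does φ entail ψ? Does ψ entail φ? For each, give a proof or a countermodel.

Forward direction. Assume the antecedent. If p is true, (u → ¬p) → (t → p) reduces to true regardless of the other variables. If p is false, the antecedent forces (p = F, t = F, u = F) or (p = F, t = F, u = T), and (u → ¬p) → (t → p) holds there. Either way (u → ¬p) → (t → p) holds.

Converse. This fails. Under p = T, t = F, u = T, the left side is false but the right side is true.

Only the forward direction holds.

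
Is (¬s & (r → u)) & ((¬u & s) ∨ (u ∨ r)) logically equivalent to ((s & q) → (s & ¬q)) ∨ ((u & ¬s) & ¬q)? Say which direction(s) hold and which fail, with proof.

(⟹) Assume the antecedent. If q is true, the antecedent forces (q = T, s = F, u = T, r = F) or (q = T, s = F, u = T, r = T), and the consequent holds there. If q is false, the consequent reduces to true regardless of the other variables. Either way the consequent holds.

(⟸) This fails. Under q = F, s = F, u = F, r = F, the left side is false but the right side is true.

Only the forward implication holds.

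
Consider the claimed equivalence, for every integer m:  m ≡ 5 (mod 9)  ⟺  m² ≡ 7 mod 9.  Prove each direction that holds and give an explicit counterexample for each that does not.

(→) Suppose m ≡ 5 (mod 9). Write m = 9j + 5. Then (9j + 5)² = 81j² + 90j + 25 = 9(9j² + 10j + 2) + 7, so m² ≡ 7 (mod 9).

(←) This fails: take m = 4. Then 4² = 16 ≡ 7 (mod 9), yet 4 ≡ 4 (mod 9), not 5.

(⇒) holds; (⇐) fails.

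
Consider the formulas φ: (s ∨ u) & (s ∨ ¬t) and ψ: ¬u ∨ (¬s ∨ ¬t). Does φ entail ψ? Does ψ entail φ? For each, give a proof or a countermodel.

(⇒) This fails. Under u = T, t = T, s = T, the left side is true but the right side is false.

(⇐) This fails. Under u = F, t = F, s = F, the left side is false but the right side is true.

Both directions fail.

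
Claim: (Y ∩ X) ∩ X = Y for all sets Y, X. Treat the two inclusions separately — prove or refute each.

The sets are not equal: only the forward inclusion holds.

(⟹) Let x ∈ (Y ∩ X) ∩ X. Then x ∈ Y ∩ X, from which x ∈ Y.

(⟸) This inclusion fails. Take Y = {1}, X = ∅; then 1 ∈ Y but 1 ∉ (Y ∩ X) ∩ X.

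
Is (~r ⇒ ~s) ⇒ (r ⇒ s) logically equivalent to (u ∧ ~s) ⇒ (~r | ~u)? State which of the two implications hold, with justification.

(⟹) Assume the antecedent. If s is true, (u ∧ ~s) ⇒ (~r | ~u) reduces to true regardless of the other variables. If s is false, the antecedent forces (u = F, s = F, r = F) or (u = T, s = F, r = F), and (u ∧ ~s) ⇒ (~r | ~u) holds there. Either way (u ∧ ~s) ⇒ (~r | ~u) holds.

(⟸) This fails. Under u = F, s = F, r = T, the left side is false but the right side is true.

Only the forward direction holds.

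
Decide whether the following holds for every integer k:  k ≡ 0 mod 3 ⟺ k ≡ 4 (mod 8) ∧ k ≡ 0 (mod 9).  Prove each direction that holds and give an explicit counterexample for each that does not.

(⇒) This fails: k = 0 gives 0 ≡ 0 (mod 3) but 0 ≡ 0 (mod 8), so the conjunction on the right does not hold.

(⇐) Conversely, if k ≡ 4 (mod 8) and k ≡ 0 (mod 9), then by the Chinese remainder theorem k ≡ 36 (mod 72). Since 36 ≡ 0 (mod 3) and 3 ∣ 72, we get k ≡ 0 (mod 3).

(⇒) fails; (⇐) holds.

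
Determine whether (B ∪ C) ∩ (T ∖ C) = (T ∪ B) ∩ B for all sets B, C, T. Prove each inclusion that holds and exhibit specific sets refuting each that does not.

Forward inclusion. Let x ∈ (B ∪ C) ∩ (T ∖ C). Then x ∈ B ∩ T and x ∉ C, from which x ∈ (T ∪ B) ∩ B.

Reverse inclusion. This inclusion fails. Take B = {1}, C = ∅, T = ∅; then 1 ∈ (T ∪ B) ∩ B but 1 ∉ (B ∪ C) ∩ (T ∖ C).

(⊆) holds; (⊇) fails.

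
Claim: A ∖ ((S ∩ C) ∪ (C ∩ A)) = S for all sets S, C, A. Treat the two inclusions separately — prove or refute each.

Forward inclusion. This inclusion fails. Take S = ∅, C = ∅, A = {1}; then 1 ∈ A ∖ ((S ∩ C) ∪ (C ∩ A)) but 1 ∉ S.

Reverse inclusion. This inclusion fails. Take S = {1}, C = ∅, A = ∅; then 1 ∈ S but 1 ∉ A ∖ ((S ∩ C) ∪ (C ∩ A)).

(⊆) fails and (⊇) fails.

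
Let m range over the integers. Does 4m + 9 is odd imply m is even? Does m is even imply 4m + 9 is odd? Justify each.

Converse. Suppose m is even. Since 4 is even, 4m is even for every m, so 4m + 9 has the same parity as 9, which is odd. Hence 4m + 9 is odd.

Forward direction. This fails: take m = 7. Then 4m + 9 = 37, which is odd, yet m = 7 is odd, not even.

Only the reverse direction holds.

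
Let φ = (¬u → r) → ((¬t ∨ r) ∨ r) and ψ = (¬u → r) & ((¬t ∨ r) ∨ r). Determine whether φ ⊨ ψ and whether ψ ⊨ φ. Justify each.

Not equivalent: only (⇐) holds.

Forward direction. This fails. Under t = F, u = F, r = F, the left side is true but the right side is false.

Converse. Assume the antecedent. If t is true, the antecedent forces (t = T, u = F, r = T) or (t = T, u = T, r = T), and (¬u → r) → ((¬t ∨ r) ∨ r) holds there. If t is false, (¬u → r) → ((¬t ∨ r) ∨ r) reduces to true regardless of the other variables. Either way (¬u → r) → ((¬t ∨ r) ∨ r) holds.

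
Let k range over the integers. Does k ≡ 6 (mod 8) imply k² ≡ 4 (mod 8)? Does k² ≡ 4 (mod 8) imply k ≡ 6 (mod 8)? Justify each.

(⟹) Suppose k ≡ 6 (mod 8). Write k = 8j + 6. Then (8j + 6)² = 64j² + 96j + 36 = 8(8j² + 12j + 4) + 4, so k² ≡ 4 (mod 8).

(⟸) This fails: take k = 2. Then 2² = 4 ≡ 4 (mod 8), yet 2 ≡ 2 (mod 8), not 6.

(⇒) holds; (⇐) fails.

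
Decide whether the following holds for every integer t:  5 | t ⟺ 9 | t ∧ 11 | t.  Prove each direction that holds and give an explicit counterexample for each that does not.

Forward direction. This fails: take t = 5. Certainly 5 ∣ 5, but 9 ∤ 5.

Converse. This fails: take t = 99. Both 9 ∣ 99 and 11 ∣ 99, yet 99 is not a multiple of 5 (since 99 = 19·5 + 4), so 5 ∤ 99.

Both directions fail.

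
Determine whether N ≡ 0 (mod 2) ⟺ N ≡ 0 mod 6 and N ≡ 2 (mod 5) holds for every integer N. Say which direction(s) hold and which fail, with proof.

[⇒] This fails: N = 0 gives 0 ≡ 0 (mod 2) but 0 ≡ 0 (mod 5), so the conjunction on the right does not hold.

[⇐] Conversely, if N ≡ 0 (mod 6) and N ≡ 2 (mod 5), then by the Chinese remainder theorem N ≡ 12 (mod 30). Since 12 ≡ 0 (mod 2) and 2 ∣ 30, we get N ≡ 0 (mod 2).

Only the reverse direction holds.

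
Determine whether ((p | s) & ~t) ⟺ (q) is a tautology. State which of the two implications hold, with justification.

(⇒) fails and (⇐) fails.

Forward direction. This fails. Under q = F, s = T, t = F, p = F, the left side is true but the right side is false.

Converse. This fails. Under q = T, s = F, t = F, p = F, the left side is false but the right side is true.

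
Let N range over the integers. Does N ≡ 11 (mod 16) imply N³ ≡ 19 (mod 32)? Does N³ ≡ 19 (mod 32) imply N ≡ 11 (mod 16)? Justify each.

(→) This fails: take N = 27. Then 27 ≡ 11 (mod 16), but 27³ = 19683 ≡ 3 (mod 32), not 19.

(←) Conversely, the residues r modulo 32 with r³ ≡ 19 (mod 32) are exactly {11}, and each is ≡ 11 (mod 16).

Only the reverse direction holds.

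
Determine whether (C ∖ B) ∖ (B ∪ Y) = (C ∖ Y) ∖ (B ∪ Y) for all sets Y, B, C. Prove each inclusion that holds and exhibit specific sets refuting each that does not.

The two sets are equal.

(⟹) Let x ∈ (C ∖ B) ∖ (B ∪ Y). Then x ∈ C and x ∉ Y, B, from which x ∈ (C ∖ Y) ∖ (B ∪ Y).

(⟸) Let x ∈ (C ∖ Y) ∖ (B ∪ Y). Then x ∈ C and x ∉ Y, B, from which x ∈ (C ∖ B) ∖ (B ∪ Y).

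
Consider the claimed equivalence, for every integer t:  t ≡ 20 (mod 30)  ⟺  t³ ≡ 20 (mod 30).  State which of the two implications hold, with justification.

[⇒] Suppose t ≡ 20 (mod 30). Write t = 30j + 20. Then (30j + 20)³ = 27000j³ + 54000j² + 36000j + 8000 = 30(900j³ + 1800j² + 1200j + 266) + 20, so t³ ≡ 20 (mod 30).

[⇐] Conversely, suppose t³ ≡ 20 (mod 30). The only residue r in {0, …, 29} with r³ ≡ 20 (mod 30) is r = 20, so t ≡ 20 (mod 30).

Both directions hold.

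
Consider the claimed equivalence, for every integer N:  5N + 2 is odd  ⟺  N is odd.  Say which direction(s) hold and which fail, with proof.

(⟹) Suppose 5N + 2 is odd. Since 5 is odd, 5N and N have the same parity, so 5N + 2 ≡ N + 2 (mod 2). As 2 is even, 5N + 2 is odd exactly when N is odd. Thus N is odd.

(⟸) Conversely, suppose N is odd; write N = 2j + 1. Then 5N + 2 = 5·(2j + 1) + 2 = 2·5j + 7, which is odd.

Both directions hold.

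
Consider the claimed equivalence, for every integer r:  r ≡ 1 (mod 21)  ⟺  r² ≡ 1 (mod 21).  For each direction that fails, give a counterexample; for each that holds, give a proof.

The forward direction holds; the converse fails.

(⇐) This fails: take r = 8. Then 8² = 64 ≡ 1 (mod 21), yet 8 ≡ 8 (mod 21), not 1.

(⇒) Suppose r ≡ 1 (mod 21). Write r = 21j + 1. Then (21j + 1)² = 441j² + 42j + 1 = 21(21j² + 2j) + 1, so r² ≡ 1 (mod 21).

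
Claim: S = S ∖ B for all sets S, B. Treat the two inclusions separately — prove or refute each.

The sets are not equal: only the reverse inclusion holds.

(⟸) Let x ∈ S ∖ B. Then x ∈ S and x ∉ B, from which x ∈ S.

(⟹) This inclusion fails. Take S = {1}, B = {1}; then 1 ∈ S but 1 ∉ S ∖ B.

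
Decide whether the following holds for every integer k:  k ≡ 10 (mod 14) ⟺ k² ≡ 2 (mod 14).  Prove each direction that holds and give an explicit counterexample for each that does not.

Forward direction. Suppose k ≡ 10 (mod 14). Write k = 14j + 10. Then (14j + 10)² = 196j² + 280j + 100 = 14(14j² + 20j + 7) + 2, so k² ≡ 2 (mod 14).

Converse. This fails: take k = 4. Then 4² = 16 ≡ 2 (mod 14), yet 4 ≡ 4 (mod 14), not 10.

The forward direction holds; the converse fails.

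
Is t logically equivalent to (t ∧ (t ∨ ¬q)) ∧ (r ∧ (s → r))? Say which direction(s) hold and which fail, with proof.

Only the converse holds.

(⇒) This fails. Under q = F, s = F, t = T, r = F, the left side is true but the right side is false.

(⇐) Assume the antecedent. If q is true, the antecedent forces (q = T, s = F, t = T, r = T) or (q = T, s = T, t = T, r = T), and t holds there. If q is false, the antecedent forces (q = F, s = F, t = T, r = T) or (q = F, s = T, t = T, r = T), and t holds there. Either way t holds.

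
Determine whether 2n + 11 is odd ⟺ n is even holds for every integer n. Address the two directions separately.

(⇒) fails; (⇐) holds.

[⇐] Suppose n is even. Since 2 is even, 2n is even for every n, so 2n + 11 has the same parity as 11, which is odd. Hence 2n + 11 is odd.

[⇒] This fails: take n = 7. Then 2n + 11 = 25, which is odd, yet n = 7 is odd, not even.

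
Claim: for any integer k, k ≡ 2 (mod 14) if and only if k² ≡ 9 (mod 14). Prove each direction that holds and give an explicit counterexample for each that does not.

(→) This fails: take k = 2. Then 2 ≡ 2 (mod 14), but 2² = 4 ≡ 4 (mod 14), not 9.

(←) This fails: take k = 3. Then 3² = 9 ≡ 9 (mod 14), yet 3 ≡ 3 (mod 14), not 2.

Neither implication holds.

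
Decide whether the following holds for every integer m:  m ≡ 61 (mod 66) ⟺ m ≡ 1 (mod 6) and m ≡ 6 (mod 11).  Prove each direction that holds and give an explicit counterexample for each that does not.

(←) If m ≡ 1 (mod 6) and m ≡ 6 (mod 11), then by the Chinese remainder theorem m ≡ 61 (mod 66). This is exactly m ≡ 61 (mod 66).

(→) Suppose m ≡ 61 (mod 66); write m = 66j + 61. Since 6 ∣ 66, reducing mod 6 gives m ≡ 61 ≡ 1 (mod 6); since 11 ∣ 66, reducing mod 11 gives m ≡ 61 ≡ 6 (mod 11).

Both directions hold.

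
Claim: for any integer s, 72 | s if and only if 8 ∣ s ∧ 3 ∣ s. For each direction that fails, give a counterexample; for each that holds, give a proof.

Converse. This fails: take s = 24. Both 8 ∣ 24 and 3 ∣ 24, yet 24 is not a multiple of 72 (since 24 = 0·72 + 24), so 72 ∤ 24.

Forward direction. If 72 ∣ s, write s = 72q. Since 72 = 9·8, s = 8·(9q), so 8 ∣ s; and since 72 = 24·3, s = 3·(24q), so 3 ∣ s.

Not equivalent: only (⇒) holds.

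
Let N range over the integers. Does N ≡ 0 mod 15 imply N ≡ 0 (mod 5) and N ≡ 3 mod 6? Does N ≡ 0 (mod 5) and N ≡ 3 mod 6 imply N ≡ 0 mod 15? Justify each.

(→) This fails: N = 0 gives 0 ≡ 0 (mod 15) but 0 ≡ 0 (mod 6), so the conjunction on the right does not hold.

(←) Conversely, if N ≡ 0 (mod 5) and N ≡ 3 (mod 6), then by the Chinese remainder theorem N ≡ 15 (mod 30). Since 15 ≡ 0 (mod 15) and 15 ∣ 30, we get N ≡ 0 (mod 15).

The forward direction fails; the converse holds.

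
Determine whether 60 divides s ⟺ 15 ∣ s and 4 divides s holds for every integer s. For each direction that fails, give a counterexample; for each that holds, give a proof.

Forward direction. If 60 ∣ s, write s = 60q. Since 60 = 4·15, s = 15·(4q), so 15 ∣ s; and since 60 = 15·4, s = 4·(15q), so 4 ∣ s.

Converse. Suppose 15 ∣ s and 4 ∣ s. Any common multiple of 15 and 4 is a multiple of their lcm; here gcd(15, 4) = 1, so lcm(15, 4) = 15·4 = 60, so 60 ∣ s.

The biconditional holds.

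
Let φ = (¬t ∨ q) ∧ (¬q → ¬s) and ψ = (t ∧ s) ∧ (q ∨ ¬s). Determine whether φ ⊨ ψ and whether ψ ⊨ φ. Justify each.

(⟹) This fails. Under s = F, t = F, q = F, the left side is true but the right side is false.

(⟸) Assume the antecedent. If s is true, the antecedent forces (s = T, t = T, q = T), and (¬t ∨ q) ∧ (¬q → ¬s) holds there. If s is false, the antecedent cannot hold. Either way (¬t ∨ q) ∧ (¬q → ¬s) holds.

The forward direction fails; the converse holds.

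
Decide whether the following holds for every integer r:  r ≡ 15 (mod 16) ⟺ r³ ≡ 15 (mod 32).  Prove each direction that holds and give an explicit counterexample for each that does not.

The forward direction fails; the converse holds.

(←) The residues r modulo 32 with r³ ≡ 15 (mod 32) are exactly {15}, and each is ≡ 15 (mod 16).

(→) This fails: take r = 31. Then 31 ≡ 15 (mod 16), but 31³ = 29791 ≡ 31 (mod 32), not 15.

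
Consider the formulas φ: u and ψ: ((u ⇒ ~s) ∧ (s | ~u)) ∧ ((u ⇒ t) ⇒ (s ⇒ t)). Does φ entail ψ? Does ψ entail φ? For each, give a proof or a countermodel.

Forward direction. This fails. Under t = F, s = F, u = T, the left side is true but the right side is false.

Converse. This fails. Under t = F, s = F, u = F, the left side is false but the right side is true.

Both directions fail.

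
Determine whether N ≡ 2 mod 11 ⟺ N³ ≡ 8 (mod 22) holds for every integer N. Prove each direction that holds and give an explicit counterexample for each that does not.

(⟹) This fails: take N = 13. Then 13 ≡ 2 (mod 11), but 13³ = 2197 ≡ 19 (mod 22), not 8.

(⟸) Conversely, the residues r modulo 22 with r³ ≡ 8 (mod 22) are exactly {2}, and each is ≡ 2 (mod 11).

The forward direction fails; the converse holds.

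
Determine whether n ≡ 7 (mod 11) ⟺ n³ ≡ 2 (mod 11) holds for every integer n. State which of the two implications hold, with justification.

Equivalent; both directions hold.

Forward direction. Suppose n ≡ 7 (mod 11). Write n = 11j + 7. Then (11j + 7)³ = 1331j³ + 2541j² + 1617j + 343 = 11(121j³ + 231j² + 147j + 31) + 2, so n³ ≡ 2 (mod 11).

Converse. For the converse, argue contrapositively. If n ≢ 7 (mod 11), then n is congruent to one of 0, 1, 2, 3, 4, 5, 6, 8, 9, 10 modulo 11, and these give n³ ≡ 0, 1, 8, 5, 9, 4, 7, 6, 3, 10 respectively — never 2.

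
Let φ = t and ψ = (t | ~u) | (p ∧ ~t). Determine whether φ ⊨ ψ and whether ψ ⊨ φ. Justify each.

Only the forward implication holds.

(⇒) Assume the antecedent. If p is true, (t | ~u) | (p ∧ ~t) reduces to true regardless of the other variables. If p is false, the antecedent forces (p = F, u = F, t = T) or (p = F, u = T, t = T), and (t | ~u) | (p ∧ ~t) holds there. Either way (t | ~u) | (p ∧ ~t) holds.

(⇐) This fails. Under p = F, u = F, t = F, the left side is false but the right side is true.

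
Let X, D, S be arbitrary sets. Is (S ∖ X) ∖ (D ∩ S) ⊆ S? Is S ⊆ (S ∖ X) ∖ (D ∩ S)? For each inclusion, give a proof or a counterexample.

The sets are not equal: only the forward inclusion holds.

Forward inclusion. Let x ∈ (S ∖ X) ∖ (D ∩ S). Then x ∈ S and x ∉ X, D, from which x ∈ S.

Reverse inclusion. This inclusion fails. Take X = {1}, D = ∅, S = {1}; then 1 ∈ S but 1 ∉ (S ∖ X) ∖ (D ∩ S).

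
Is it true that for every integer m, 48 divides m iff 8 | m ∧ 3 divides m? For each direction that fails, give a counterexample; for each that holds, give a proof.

(⟹) If 48 ∣ m, write m = 48q. Since 48 = 6·8, m = 8·(6q), so 8 ∣ m; and since 48 = 16·3, m = 3·(16q), so 3 ∣ m.

(⟸) This fails: take m = 24. Both 8 ∣ 24 and 3 ∣ 24, yet 24 is not a multiple of 48 (since 24 = 0·48 + 24), so 48 ∤ 24.

Not equivalent: only (⇒) holds.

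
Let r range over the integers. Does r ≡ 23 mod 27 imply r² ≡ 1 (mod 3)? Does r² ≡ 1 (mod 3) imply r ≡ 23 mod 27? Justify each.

Not equivalent: only (⇒) holds.

[⇒] Suppose r ≡ 23 (mod 27). Then r² ≡ 23² = 529 (mod 27), and since 3 ∣ 27, also r² ≡ 1 (mod 3).

[⇐] This fails: take r = 1. Then 1² = 1 ≡ 1 (mod 3), yet 1 ≡ 1 (mod 27), not 23.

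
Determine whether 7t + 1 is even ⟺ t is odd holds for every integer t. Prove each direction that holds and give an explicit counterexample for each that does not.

The biconditional holds.

(⟹) Suppose 7t + 1 is even. Since 7 is odd, 7t and t have the same parity, so 7t + 1 ≡ t + 1 (mod 2). As 1 is odd, 7t + 1 is even exactly when t is odd. Thus t is odd.

(⟸) Conversely, suppose t is odd; write t = 2j + 1. Then 7t + 1 = 7·(2j + 1) + 1 = 2·7j + 8, which is even.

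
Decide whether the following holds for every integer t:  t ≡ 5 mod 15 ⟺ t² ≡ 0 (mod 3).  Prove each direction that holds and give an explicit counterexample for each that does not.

Forward direction. This fails: take t = 5. Then 5 ≡ 5 (mod 15), but 5² = 25 ≡ 1 (mod 3), not 0.

Converse. This fails: take t = 0. Then 0² = 0 ≡ 0 (mod 3), yet 0 ≡ 0 (mod 15), not 5.

Neither direction holds.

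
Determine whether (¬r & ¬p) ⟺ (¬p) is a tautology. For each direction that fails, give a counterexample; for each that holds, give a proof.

(⇒) Assume the antecedent. If r is true, the antecedent cannot hold. If r is false, the antecedent forces (r = F, p = F), and ¬p holds there. Either way ¬p holds.

(⇐) This fails. Under r = T, p = F, the left side is false but the right side is true.

Only the forward implication holds.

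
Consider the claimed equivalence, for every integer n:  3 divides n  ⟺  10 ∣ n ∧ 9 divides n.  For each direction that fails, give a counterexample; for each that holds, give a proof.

Only the reverse direction holds.

(→) This fails: take n = 3. Certainly 3 ∣ 3, but 10 ∤ 3.

(←) Suppose 10 ∣ n and 9 ∣ n. Any common multiple of 10 and 9 is a multiple of their lcm; here gcd(10, 9) = 1, so lcm(10, 9) = 10·9 = 90, so 90 ∣ n. Since 3 ∣ 90, it follows that 3 ∣ n.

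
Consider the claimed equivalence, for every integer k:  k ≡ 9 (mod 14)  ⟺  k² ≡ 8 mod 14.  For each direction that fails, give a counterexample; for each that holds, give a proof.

Forward direction. This fails: take k = 9. Then 9 ≡ 9 (mod 14), but 9² = 81 ≡ 11 (mod 14), not 8.

Converse. This fails: take k = 6. Then 6² = 36 ≡ 8 (mod 14), yet 6 ≡ 6 (mod 14), not 9.

Neither direction holds.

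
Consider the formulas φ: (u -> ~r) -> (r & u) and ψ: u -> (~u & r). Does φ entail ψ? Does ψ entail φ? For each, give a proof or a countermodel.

Neither implication holds.

(⇒) This fails. Under r = T, u = T, the left side is true but the right side is false.

(⇐) This fails. Under r = F, u = F, the left side is false but the right side is true.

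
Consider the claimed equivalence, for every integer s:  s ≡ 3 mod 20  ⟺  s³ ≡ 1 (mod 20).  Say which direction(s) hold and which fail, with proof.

Neither direction holds.

Forward direction. This fails: take s = 3. Then 3 ≡ 3 (mod 20), but 3³ = 27 ≡ 7 (mod 20), not 1.

Converse. This fails: take s = 1. Then 1³ = 1 ≡ 1 (mod 20), yet 1 ≡ 1 (mod 20), not 3.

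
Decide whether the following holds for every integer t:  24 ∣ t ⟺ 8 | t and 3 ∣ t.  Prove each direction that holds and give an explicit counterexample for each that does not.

Both directions hold; the statement is true.

Forward direction. If 24 ∣ t, write t = 24q. Since 24 = 3·8, t = 8·(3q), so 8 ∣ t; and since 24 = 8·3, t = 3·(8q), so 3 ∣ t.

Converse. Suppose 8 ∣ t and 3 ∣ t. Any common multiple of 8 and 3 is a multiple of their lcm; here gcd(8, 3) = 1, so lcm(8, 3) = 8·3 = 24, so 24 ∣ t.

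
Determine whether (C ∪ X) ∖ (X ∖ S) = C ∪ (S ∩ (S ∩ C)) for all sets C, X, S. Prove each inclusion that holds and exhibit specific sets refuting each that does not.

Both inclusions fail.

Forward inclusion. This inclusion fails. Take C = ∅, X = {1}, S = {1}; then 1 ∈ (C ∪ X) ∖ (X ∖ S) but 1 ∉ C ∪ (S ∩ (S ∩ C)).

Reverse inclusion. This inclusion fails. Take C = {1}, X = {1}, S = ∅; then 1 ∈ C ∪ (S ∩ (S ∩ C)) but 1 ∉ (C ∪ X) ∖ (X ∖ S).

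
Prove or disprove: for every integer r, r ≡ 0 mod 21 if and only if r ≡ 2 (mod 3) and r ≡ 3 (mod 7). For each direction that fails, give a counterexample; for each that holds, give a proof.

(⇒) fails and (⇐) fails.

(⟹) This fails: r = 0 gives 0 ≡ 0 (mod 21) but 0 ≡ 0 (mod 3), so the conjunction on the right does not hold.

(⟸) This fails: r = 17 satisfies both congruences on the right (17 ≡ 2 mod 3 and 17 ≡ 3 mod 7) yet 17 ≡ 17 (mod 21), not 0.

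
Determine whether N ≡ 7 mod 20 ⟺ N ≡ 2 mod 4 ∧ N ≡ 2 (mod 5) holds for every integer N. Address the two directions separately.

(⇒) This fails: N = 7 gives 7 ≡ 7 (mod 20) but 7 ≡ 3 (mod 4), so the conjunction on the right does not hold.

(⇐) This fails: N = 2 satisfies both congruences on the right (2 ≡ 2 mod 4 and 2 ≡ 2 mod 5) yet 2 ≡ 2 (mod 20), not 7.

Neither direction holds.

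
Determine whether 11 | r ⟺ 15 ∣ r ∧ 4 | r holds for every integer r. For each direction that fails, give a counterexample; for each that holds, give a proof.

[⇒] This fails: take r = 11. Certainly 11 ∣ 11, but 15 ∤ 11.

[⇐] This fails: take r = 60. Both 15 ∣ 60 and 4 ∣ 60, yet 60 is not a multiple of 11 (since 60 = 5·11 + 5), so 11 ∤ 60.

Neither implication holds.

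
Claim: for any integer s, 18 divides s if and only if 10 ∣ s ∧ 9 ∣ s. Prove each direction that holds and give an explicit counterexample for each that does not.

Forward direction. This fails: take s = 18. Certainly 18 ∣ 18, but 10 ∤ 18.

Converse. Suppose 10 ∣ s and 9 ∣ s. Any common multiple of 10 and 9 is a multiple of their lcm; here gcd(10, 9) = 1, so lcm(10, 9) = 10·9 = 90, so 90 ∣ s. Since 18 ∣ 90, it follows that 18 ∣ s.

Only the converse holds.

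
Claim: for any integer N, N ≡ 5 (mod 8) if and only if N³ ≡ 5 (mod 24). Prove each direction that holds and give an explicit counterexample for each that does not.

(→) This fails: take N = 13. Then 13 ≡ 5 (mod 8), but 13³ = 2197 ≡ 13 (mod 24), not 5.

(←) Conversely, the residues r modulo 24 with r³ ≡ 5 (mod 24) are exactly {5}, and each is ≡ 5 (mod 8).

(⇒) fails; (⇐) holds.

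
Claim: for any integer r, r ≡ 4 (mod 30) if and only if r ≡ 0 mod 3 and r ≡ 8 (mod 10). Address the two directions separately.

[⇒] This fails: r = 4 gives 4 ≡ 4 (mod 30) but 4 ≡ 1 (mod 3), so the conjunction on the right does not hold.

[⇐] This fails: r = 18 satisfies both congruences on the right (18 ≡ 0 mod 3 and 18 ≡ 8 mod 10) yet 18 ≡ 18 (mod 30), not 4.

(⇒) fails and (⇐) fails.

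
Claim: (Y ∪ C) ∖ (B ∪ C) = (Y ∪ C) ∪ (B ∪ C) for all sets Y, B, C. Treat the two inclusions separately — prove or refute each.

Only the forward inclusion holds.

Reverse inclusion. This inclusion fails. Take Y = ∅, B = {1}, C = ∅; then 1 ∈ (Y ∪ C) ∪ (B ∪ C) but 1 ∉ (Y ∪ C) ∖ (B ∪ C).

Forward inclusion. Let x ∈ (Y ∪ C) ∖ (B ∪ C). Then x ∈ Y and x ∉ B, C, from which x ∈ (Y ∪ C) ∪ (B ∪ C).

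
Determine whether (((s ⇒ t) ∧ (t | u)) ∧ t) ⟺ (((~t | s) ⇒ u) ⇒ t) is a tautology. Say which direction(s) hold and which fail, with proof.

(→) Assume the antecedent. If u is true, the antecedent forces (u = T, s = F, t = T) or (u = T, s = T, t = T), and ((~t | s) ⇒ u) ⇒ t holds there. If u is false, ((~t | s) ⇒ u) ⇒ t reduces to true regardless of the other variables. Either way ((~t | s) ⇒ u) ⇒ t holds.

(←) This fails. Under u = F, s = F, t = F, the left side is false but the right side is true.

(⇒) holds; (⇐) fails.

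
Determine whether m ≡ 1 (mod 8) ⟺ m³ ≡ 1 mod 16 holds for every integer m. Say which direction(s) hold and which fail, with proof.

(⟹) This fails: take m = 9. Then 9 ≡ 1 (mod 8), but 9³ = 729 ≡ 9 (mod 16), not 1.

(⟸) Conversely, the residues r modulo 16 with r³ ≡ 1 (mod 16) are exactly {1}, and each is ≡ 1 (mod 8).

Not equivalent: only (⇐) holds.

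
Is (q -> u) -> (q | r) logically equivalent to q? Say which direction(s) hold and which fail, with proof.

(⟹) This fails. Under r = T, u = F, q = F, the left side is true but the right side is false.

(⟸) Assume the antecedent. If r is true, (q -> u) -> (q | r) reduces to true regardless of the other variables. If r is false, the antecedent forces (r = F, u = F, q = T) or (r = F, u = T, q = T), and (q -> u) -> (q | r) holds there. Either way (q -> u) -> (q | r) holds.

Only the converse holds.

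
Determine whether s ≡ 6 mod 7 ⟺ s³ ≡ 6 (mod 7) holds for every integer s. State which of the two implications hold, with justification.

Only the forward implication holds.

(⟹) Suppose s ≡ 6 mod 7. Write s = 7j + 6. Then (7j + 6)³ = 343j³ + 882j² + 756j + 216 = 7(49j³ + 126j² + 108j + 30) + 6, so s³ ≡ 6 (mod 7).

(⟸) This fails: take s = 3. Then 3³ = 27 ≡ 6 (mod 7), yet 3 ≡ 3 (mod 7), not 6.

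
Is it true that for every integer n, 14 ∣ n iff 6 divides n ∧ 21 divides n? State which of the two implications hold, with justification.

[⇒] This fails: take n = 14. Certainly 14 ∣ 14, but 6 ∤ 14.

[⇐] Suppose 6 ∣ n and 21 ∣ n. Any common multiple of 6 and 21 is a multiple of their lcm; here lcm(6, 21) = 6·21/gcd(6, 21) = 126/3 = 42, so 42 ∣ n. Since 14 ∣ 42, it follows that 14 ∣ n.

Only the converse holds.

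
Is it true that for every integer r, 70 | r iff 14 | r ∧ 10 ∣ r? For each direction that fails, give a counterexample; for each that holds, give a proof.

Both directions hold.

(⇒) If 70 ∣ r, write r = 70q. Since 70 = 5·14, r = 14·(5q), so 14 ∣ r; and since 70 = 7·10, r = 10·(7q), so 10 ∣ r.

(⇐) Suppose 14 ∣ r and 10 ∣ r. Any common multiple of 14 and 10 is a multiple of their lcm; here lcm(14, 10) = 14·10/gcd(14, 10) = 140/2 = 70, so 70 ∣ r.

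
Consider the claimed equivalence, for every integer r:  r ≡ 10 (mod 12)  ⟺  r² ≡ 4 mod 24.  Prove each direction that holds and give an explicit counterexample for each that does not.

Only the forward direction holds.

[⇐] This fails: take r = 2. Then 2² = 4 ≡ 4 (mod 24), yet 2 ≡ 2 (mod 12), not 10.

[⇒] Suppose r ≡ 10 (mod 12). Working modulo 24, r ∈ {10, 22}; for each such r, r² ≡ 4 (mod 24).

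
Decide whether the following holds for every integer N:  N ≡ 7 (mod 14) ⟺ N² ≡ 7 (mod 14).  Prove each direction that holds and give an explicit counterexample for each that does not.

Both directions hold.

(←) Suppose N² ≡ 7 (mod 14). The only residue r in {0, …, 13} with r² ≡ 7 (mod 14) is r = 7, so N ≡ 7 (mod 14).

(→) Suppose N ≡ 7 (mod 14). Write N = 14j + 7. Then (14j + 7)² = 196j² + 196j + 49 = 14(14j² + 14j + 3) + 7, so N² ≡ 7 (mod 14).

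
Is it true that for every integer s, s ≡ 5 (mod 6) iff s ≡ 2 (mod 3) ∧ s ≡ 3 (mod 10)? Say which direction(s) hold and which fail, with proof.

(⇐) If s ≡ 2 (mod 3) and s ≡ 3 (mod 10), then by the Chinese remainder theorem s ≡ 23 (mod 30). Since 23 ≡ 5 (mod 6) and 6 ∣ 30, we get s ≡ 5 (mod 6).

(⇒) This fails: s = 5 gives 5 ≡ 5 (mod 6) but 5 ≡ 5 (mod 10), so the conjunction on the right does not hold.

Not equivalent: only (⇐) holds.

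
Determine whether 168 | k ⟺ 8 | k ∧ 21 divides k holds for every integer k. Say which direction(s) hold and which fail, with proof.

Equivalent; both directions hold.

(⇒) If 168 ∣ k, write k = 168q. Since 168 = 21·8, k = 8·(21q), so 8 ∣ k; and since 168 = 8·21, k = 21·(8q), so 21 ∣ k.

(⇐) Suppose 8 ∣ k and 21 ∣ k. Any common multiple of 8 and 21 is a multiple of their lcm; here gcd(8, 21) = 1, so lcm(8, 21) = 8·21 = 168, so 168 ∣ k.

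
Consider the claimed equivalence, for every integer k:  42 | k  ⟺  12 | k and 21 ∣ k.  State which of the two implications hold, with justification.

Only the converse holds.

(⟹) This fails: take k = 42. Certainly 42 ∣ 42, but 12 ∤ 42.

(⟸) Suppose 12 ∣ k and 21 ∣ k. Any common multiple of 12 and 21 is a multiple of their lcm; here lcm(12, 21) = 12·21/gcd(12, 21) = 252/3 = 84, so 84 ∣ k. Since 42 ∣ 84, it follows that 42 ∣ k.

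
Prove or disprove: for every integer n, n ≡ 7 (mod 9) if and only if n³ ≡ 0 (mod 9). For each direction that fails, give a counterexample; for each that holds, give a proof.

Neither direction holds.

(⇒) This fails: take n = 7. Then 7 ≡ 7 (mod 9), but 7³ = 343 ≡ 1 (mod 9), not 0.

(⇐) This fails: take n = 0. Then 0³ = 0 ≡ 0 (mod 9), yet 0 ≡ 0 (mod 9), not 7.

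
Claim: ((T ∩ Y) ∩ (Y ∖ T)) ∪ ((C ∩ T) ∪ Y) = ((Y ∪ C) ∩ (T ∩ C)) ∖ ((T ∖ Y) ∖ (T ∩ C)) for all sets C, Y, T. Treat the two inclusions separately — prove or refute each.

(⟹) This inclusion fails. Take C = ∅, Y = {1}, T = ∅; then 1 ∈ ((T ∩ Y) ∩ (Y ∖ T)) ∪ ((C ∩ T) ∪ Y) but 1 ∉ ((Y ∪ C) ∩ (T ∩ C)) ∖ ((T ∖ Y) ∖ (T ∩ C)).

(⟸) Let x ∈ ((Y ∪ C) ∩ (T ∩ C)) ∖ ((T ∖ Y) ∖ (T ∩ C)). Then either x ∈ C ∩ T and x ∉ Y; or x ∈ C ∩ Y ∩ T. In each case x ∈ ((T ∩ Y) ∩ (Y ∖ T)) ∪ ((C ∩ T) ∪ Y), so ((Y ∪ C) ∩ (T ∩ C)) ∖ ((T ∖ Y) ∖ (T ∩ C)) ⊆ ((T ∩ Y) ∩ (Y ∖ T)) ∪ ((C ∩ T) ∪ Y).

(⊆) fails; (⊇) holds.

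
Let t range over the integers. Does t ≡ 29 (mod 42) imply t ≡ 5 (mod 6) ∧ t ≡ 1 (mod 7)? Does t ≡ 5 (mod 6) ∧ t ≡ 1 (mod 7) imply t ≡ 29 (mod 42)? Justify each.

[⇒] Suppose t ≡ 29 (mod 42); write t = 42j + 29. Since 6 ∣ 42, reducing mod 6 gives t ≡ 29 ≡ 5 (mod 6); since 7 ∣ 42, reducing mod 7 gives t ≡ 29 ≡ 1 (mod 7).

[⇐] Conversely, if t ≡ 5 (mod 6) and t ≡ 1 (mod 7), then by the Chinese remainder theorem t ≡ 29 (mod 42). This is exactly t ≡ 29 (mod 42).

The biconditional holds.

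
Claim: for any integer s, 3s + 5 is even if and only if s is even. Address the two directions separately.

Neither direction holds.

(⟹) This fails: s = 1 gives 3s + 5 = 8, which is even, but 1 is odd, not even.

(⟸) This also fails: s = 4 is even, but 3s + 5 = 17 is odd, not even.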